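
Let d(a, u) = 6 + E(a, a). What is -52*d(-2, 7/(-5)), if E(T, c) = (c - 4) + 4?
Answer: -208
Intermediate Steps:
E(T, c) = c (E(T, c) = (-4 + c) + 4 = c)
d(a, u) = 6 + a
-52*d(-2, 7/(-5)) = -52*(6 - 2) = -52*4 = -208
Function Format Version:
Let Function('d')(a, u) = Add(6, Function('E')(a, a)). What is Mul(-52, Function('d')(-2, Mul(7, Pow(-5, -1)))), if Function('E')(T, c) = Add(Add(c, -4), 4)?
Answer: -208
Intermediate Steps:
Function('E')(T, c) = c (Function('E')(T, c) = Add(Add(-4, c), 4) = c)
Function('d')(a, u) = Add(6, a)
Mul(-52, Function('d')(-2, Mul(7, Pow(-5, -1)))) = Mul(-52, Add(6, -2)) = Mul(-52, 4) = -208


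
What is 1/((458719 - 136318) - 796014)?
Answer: -1/473613 ≈ -2.1114e-6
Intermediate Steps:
1/((458719 - 136318) - 796014) = 1/(322401 - 796014) = 1/(-473613) = -1/473613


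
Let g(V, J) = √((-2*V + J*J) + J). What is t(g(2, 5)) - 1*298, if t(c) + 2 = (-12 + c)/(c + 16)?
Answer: -34609/115 + 14*√26/115 ≈ -300.33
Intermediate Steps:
g(V, J) = √(J + J² - 2*V) (g(V, J) = √((-2*V + J²) + J) = √((J² - 2*V) + J) = √(J + J² - 2*V))
t(c) = -2 + (-12 + c)/(16 + c) (t(c) = -2 + (-12 + c)/(c + 16) = -2 + (-12 + c)/(16 + c))
t(g(2, 5)) - 1*298 = (-44 - √(5 + 5² - 2*2))/(16 + √(5 + 5² - 2*2)) - 1*298 = (-44 - √(5 + 25 - 4))/(16 + √(5 + 25 - 4)) - 298 = (-44 - √26)/(16 + √26) - 298 = -298 + (-44 - √26)/(16 + √26)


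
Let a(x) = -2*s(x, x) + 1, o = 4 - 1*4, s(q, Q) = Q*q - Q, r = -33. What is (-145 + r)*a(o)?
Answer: -178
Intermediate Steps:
s(q, Q) = -Q + Q*q
o = 0 (o = 4 - 4 = 0)
a(x) = 1 - 2*x*(-1 + x) (a(x) = -2*x*(-1 + x) + 1 = 1 - 2*x*(-1 + x))
(-145 + r)*a(o) = (-145 - 33)*(1 - 2*0*(-1 + 0)) = -178*(1 - 2*0*(-1)) = -178*(1 + 0) = -178*1 = -178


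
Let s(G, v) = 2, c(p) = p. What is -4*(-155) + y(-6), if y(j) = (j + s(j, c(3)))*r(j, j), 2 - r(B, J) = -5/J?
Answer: 1846/3 ≈ 615.33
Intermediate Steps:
r(B, J) = 2 + 5/J (r(B, J) = 2 - (-5)/J = 2 + 5/J)
y(j) = (2 + j)*(2 + 5/j) (y(j) = (j + 2)*(2 + 5/j) = (2 + j)*(2 + 5/j))
-4*(-155) + y(-6) = -4*(-155) + (9 + 2*(-6) + 10/(-6)) = 620 + (9 - 12 + 10*(-1/6)) = 620 + (9 - 12 - 5/3) = 620 - 14/3 = 1846/3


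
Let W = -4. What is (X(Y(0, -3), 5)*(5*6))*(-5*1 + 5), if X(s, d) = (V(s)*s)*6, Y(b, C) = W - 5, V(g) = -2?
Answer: 0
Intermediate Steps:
Y(b, C) = -9 (Y(b, C) = -4 - 5 = -9)
X(s, d) = -12*s (X(s, d) = -2*s*6 = -12*s)
(X(Y(0, -3), 5)*(5*6))*(-5*1 + 5) = ((-12*(-9))*(5*6))*(-5*1 + 5) = (108*30)*(-5 + 5) = 3240*0 = 0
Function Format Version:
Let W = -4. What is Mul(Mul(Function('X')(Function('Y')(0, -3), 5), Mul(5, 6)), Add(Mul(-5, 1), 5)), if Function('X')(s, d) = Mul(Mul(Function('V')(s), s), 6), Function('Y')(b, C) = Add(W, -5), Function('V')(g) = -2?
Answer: 0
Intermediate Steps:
Function('Y')(b, C) = -9 (Function('Y')(b, C) = Add(-4, -5) = -9)
Function('X')(s, d) = Mul(-12, s) (Function('X')(s, d) = Mul(Mul(-2, s), 6) = Mul(-12, s))
Mul(Mul(Function('X')(Function('Y')(0, -3), 5), Mul(5, 6)), Add(Mul(-5, 1), 5)) = Mul(Mul(Mul(-12, -9), Mul(5, 6)), Add(Mul(-5, 1), 5)) = Mul(Mul(108, 30), Add(-5, 5)) = Mul(3240, 0) = 0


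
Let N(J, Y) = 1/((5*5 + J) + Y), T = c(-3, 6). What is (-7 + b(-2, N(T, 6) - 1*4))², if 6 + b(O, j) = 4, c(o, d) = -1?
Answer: 81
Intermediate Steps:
T = -1
N(J, Y) = 1/(25 + J + Y) (N(J, Y) = 1/((25 + J) + Y) = 1/(25 + J + Y))
b(O, j) = -2 (b(O, j) = -6 + 4 = -2)
(-7 + b(-2, N(T, 6) - 1*4))² = (-7 - 2)² = (-9)² = 81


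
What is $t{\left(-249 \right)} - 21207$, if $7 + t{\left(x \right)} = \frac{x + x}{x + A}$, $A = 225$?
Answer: $- \frac{84773}{4} \approx -21193.0$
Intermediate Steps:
$t{\left(x \right)} = -7 + \frac{2 x}{225 + x}$ ($t{\left(x \right)} = -7 + \frac{x + x}{x + 225} = -7 + \frac{2 x}{225 + x}$)
$t{\left(-249 \right)} - 21207 = \frac{5 \left(-315 - -249\right)}{225 - 249} - 21207 = \frac{5 \left(-315 + 249\right)}{-24} - 21207 = 5 \left(- \frac{1}{24}\right) \left(-66\right) - 21207 = \frac{55}{4} - 21207 = - \frac{84773}{4}$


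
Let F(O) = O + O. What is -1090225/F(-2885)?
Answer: 218045/1154 ≈ 188.95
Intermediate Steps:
F(O) = 2*O
-1090225/F(-2885) = -1090225/(2*(-2885)) = -1090225/(-5770) = -1090225*(-1/5770) = 218045/1154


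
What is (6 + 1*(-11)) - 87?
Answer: -92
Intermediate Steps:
(6 + 1*(-11)) - 87 = (6 - 11) - 87 = -5 - 87 = -92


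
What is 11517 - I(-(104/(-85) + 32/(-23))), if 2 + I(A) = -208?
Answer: 11727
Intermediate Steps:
I(A) = -210 (I(A) = -2 - 208 = -210)
11517 - I(-(104/(-85) + 32/(-23))) = 11517 - 1*(-210) = 11517 + 210 = 11727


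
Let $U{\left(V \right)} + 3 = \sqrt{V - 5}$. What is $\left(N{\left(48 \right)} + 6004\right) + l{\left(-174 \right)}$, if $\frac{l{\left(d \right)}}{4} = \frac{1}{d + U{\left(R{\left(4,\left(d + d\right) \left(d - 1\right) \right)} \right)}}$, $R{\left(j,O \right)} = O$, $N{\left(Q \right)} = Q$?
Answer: $\frac{89467070}{14783} + \frac{2 \sqrt{60895}}{14783} \approx 6052.1$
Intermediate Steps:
$U{\left(V \right)} = -3 + \sqrt{-5 + V}$ ($U{\left(V \right)} = -3 + \sqrt{V - 5} = -3 + \sqrt{-5 + V}$)
$l{\left(d \right)} = \frac{4}{-3 + d + \sqrt{-5 + 2 d \left(-1 + d\right)}}$ ($l{\left(d \right)} = \frac{4}{d + \left(-3 + \sqrt{-5 + \left(d + d\right) \left(d - 1\right)}\right)} = \frac{4}{d + \left(-3 + \sqrt{-5 + 2 d \left(-1 + d\right)}\right)} = \frac{4}{-3 + d + \sqrt{-5 + 2 d \left(-1 + d\right)}}$)
$\left(N{\left(48 \right)} + 6004\right) + l{\left(-174 \right)} = \left(48 + 6004\right) + \frac{4}{-3 - 174 + \sqrt{-5 + 2 \left(-174\right) \left(-1 - 174\right)}} = 6052 + \frac{4}{-3 - 174 + \sqrt{-5 + 2 \left(-174\right) \left(-175\right)}} = 6052 + \frac{4}{-3 - 174 + \sqrt{-5 + 60900}} = 6052 + \frac{4}{-3 - 174 + \sqrt{60895}} = 6052 + \frac{4}{-177 + \sqrt{60895}}$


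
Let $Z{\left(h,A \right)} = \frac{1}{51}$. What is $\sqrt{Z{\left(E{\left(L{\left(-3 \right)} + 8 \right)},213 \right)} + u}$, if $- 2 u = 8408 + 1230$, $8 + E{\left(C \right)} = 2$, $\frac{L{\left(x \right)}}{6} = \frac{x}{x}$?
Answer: $\frac{2 i \sqrt{3133542}}{51} \approx 69.419 i$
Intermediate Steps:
$L{\left(x \right)} = 6$ ($L{\left(x \right)} = 6 \frac{x}{x} = 6 \cdot 1 = 6$)
$E{\left(C \right)} = -6$ ($E{\left(C \right)} = -8 + 2 = -6$)
$Z{\left(h,A \right)} = \frac{1}{51}$
$u = -4819$ ($u = - \frac{8408 + 1230}{2} = \left(- \frac{1}{2}\right) 9638 = -4819$)
$\sqrt{Z{\left(E{\left(L{\left(-3 \right)} + 8 \right)},213 \right)} + u} = \sqrt{\frac{1}{51} - 4819} = \sqrt{- \frac{245768}{51}} = \frac{2 i \sqrt{3133542}}{51}$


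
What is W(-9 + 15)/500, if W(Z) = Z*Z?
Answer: 9/125 ≈ 0.072000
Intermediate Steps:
W(Z) = Z**2
W(-9 + 15)/500 = (-9 + 15)**2/500 = 6**2*(1/500) = 36*(1/500) = 9/125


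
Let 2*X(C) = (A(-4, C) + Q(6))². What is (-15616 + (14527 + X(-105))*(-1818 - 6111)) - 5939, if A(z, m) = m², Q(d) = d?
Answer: -965054610045/2 ≈ -4.8253e+11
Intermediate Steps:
X(C) = (6 + C²)²/2 (X(C) = (C² + 6)²/2 = (6 + C²)²/2)
(-15616 + (14527 + X(-105))*(-1818 - 6111)) - 5939 = (-15616 + (14527 + (6 + (-105)²)²/2)*(-1818 - 6111)) - 5939 = (-15616 + (14527 + (6 + 11025)²/2)*(-7929)) - 5939 = (-15616 + (14527 + (½)*11031²)*(-7929)) - 5939 = (-15616 + (14527 + (½)*121682961)*(-7929)) - 5939 = (-15616 + (14527 + 121682961/2)*(-7929)) - 5939 = (-15616 + (121712015/2)*(-7929)) - 5939 = (-15616 - 965054566935/2) - 5939 = -965054598167/2 - 5939 = -965054610045/2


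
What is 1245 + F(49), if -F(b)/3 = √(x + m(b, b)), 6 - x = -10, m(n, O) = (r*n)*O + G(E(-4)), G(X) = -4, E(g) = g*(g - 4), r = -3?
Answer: 1245 - 9*I*√799 ≈ 1245.0 - 254.4*I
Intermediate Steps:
E(g) = g*(-4 + g)
m(n, O) = -4 - 3*O*n (m(n, O) = (-3*n)*O - 4 = -3*O*n - 4 = -4 - 3*O*n)
x = 16 (x = 6 - 1*(-10) = 6 + 10 = 16)
F(b) = -3*√(12 - 3*b²) (F(b) = -3*√(16 + (-4 - 3*b*b)) = -3*√(16 + (-4 - 3*b²)) = -3*√(12 - 3*b²))
1245 + F(49) = 1245 - 3*√(12 - 3*49²) = 1245 - 3*√(12 - 3*2401) = 1245 - 3*√(12 - 7203) = 1245 - 9*I*√799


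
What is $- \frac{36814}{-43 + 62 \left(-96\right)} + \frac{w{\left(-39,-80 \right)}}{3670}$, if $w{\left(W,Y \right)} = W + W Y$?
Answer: $\frac{6143119}{880066} \approx 6.9803$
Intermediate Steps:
$- \frac{36814}{-43 + 62 \left(-96\right)} + \frac{w{\left(-39,-80 \right)}}{3670} = - \frac{36814}{-43 + 62 \left(-96\right)} + \frac{\left(-39\right) \left(1 - 80\right)}{3670} = - \frac{36814}{-43 - 5952} + \left(-39\right) \left(-79\right) \frac{1}{3670} = - \frac{36814}{-5995} + 3081 \cdot \frac{1}{3670} = \left(-36814\right) \left(- \frac{1}{5995}\right) + \frac{3081}{3670} = \frac{36814}{5995} + \frac{3081}{3670} = \frac{6143119}{880066}$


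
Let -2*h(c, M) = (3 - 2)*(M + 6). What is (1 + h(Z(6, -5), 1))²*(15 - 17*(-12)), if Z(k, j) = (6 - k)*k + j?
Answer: 5475/4 ≈ 1368.8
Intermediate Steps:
Z(k, j) = j + k*(6 - k) (Z(k, j) = k*(6 - k) + j = j + k*(6 - k))
h(c, M) = -3 - M/2 (h(c, M) = -(3 - 2)*(M + 6)/2 = -(6 + M)/2 = -3 - M/2)
(1 + h(Z(6, -5), 1))²*(15 - 17*(-12)) = (1 + (-3 - ½*1))²*(15 - 17*(-12)) = (1 + (-3 - ½))²*(15 + 204) = (1 - 7/2)²*219 = (-5/2)²*219 = (25/4)*219 = 5475/4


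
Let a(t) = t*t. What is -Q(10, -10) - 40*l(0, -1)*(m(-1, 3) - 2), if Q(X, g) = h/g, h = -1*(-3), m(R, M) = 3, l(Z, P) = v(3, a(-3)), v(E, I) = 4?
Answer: -1597/10 ≈ -159.70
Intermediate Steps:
a(t) = t**2
l(Z, P) = 4
h = 3
Q(X, g) = 3/g
-Q(10, -10) - 40*l(0, -1)*(m(-1, 3) - 2) = -3/(-10) - 160*(3 - 2) = -3*(-1)/10 - 160 = -1*(-3/10) - 40*4 = 3/10 - 160 = -1597/10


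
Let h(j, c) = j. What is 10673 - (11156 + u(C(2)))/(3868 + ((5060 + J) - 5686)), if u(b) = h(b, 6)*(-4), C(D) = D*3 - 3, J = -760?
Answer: 13239621/1241 ≈ 10669.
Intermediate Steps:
C(D) = -3 + 3*D (C(D) = 3*D - 3 = -3 + 3*D)
u(b) = -4*b (u(b) = b*(-4) = -4*b)
10673 - (11156 + u(C(2)))/(3868 + ((5060 + J) - 5686)) = 10673 - (11156 - 4*(-3 + 3*2))/(3868 + ((5060 - 760) - 5686)) = 10673 - (11156 - 4*(-3 + 6))/(3868 + (4300 - 5686)) = 10673 - (11156 - 4*3)/(3868 - 1386) = 10673 - (11156 - 12)/2482 = 10673 - 11144/2482 = 10673 - 1*5572/1241 = 10673 - 5572/1241 = 13239621/1241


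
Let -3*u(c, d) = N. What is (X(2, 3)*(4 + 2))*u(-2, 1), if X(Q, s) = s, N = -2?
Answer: 12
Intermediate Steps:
u(c, d) = 2/3 (u(c, d) = -1/3*(-2) = 2/3)
(X(2, 3)*(4 + 2))*u(-2, 1) = (3*(4 + 2))*(2/3) = (3*6)*(2/3) = 18*(2/3) = 12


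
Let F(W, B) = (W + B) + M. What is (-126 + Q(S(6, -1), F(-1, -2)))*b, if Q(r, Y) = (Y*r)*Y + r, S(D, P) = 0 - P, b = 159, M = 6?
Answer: -18444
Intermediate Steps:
F(W, B) = 6 + B + W (F(W, B) = (W + B) + 6 = (B + W) + 6 = 6 + B + W)
S(D, P) = -P
Q(r, Y) = r + r*Y² (Q(r, Y) = r*Y² + r = r + r*Y²)
(-126 + Q(S(6, -1), F(-1, -2)))*b = (-126 + (-1*(-1))*(1 + (6 - 2 - 1)²))*159 = (-126 + 1*(1 + 3²))*159 = (-126 + 1*(1 + 9))*159 = (-126 + 1*10)*159 = (-126 + 10)*159 = -116*159 = -18444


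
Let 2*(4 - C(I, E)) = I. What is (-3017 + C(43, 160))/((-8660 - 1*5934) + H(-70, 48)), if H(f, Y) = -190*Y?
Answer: 6069/47428 ≈ 0.12796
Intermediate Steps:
C(I, E) = 4 - I/2
(-3017 + C(43, 160))/((-8660 - 1*5934) + H(-70, 48)) = (-3017 + (4 - ½*43))/((-8660 - 1*5934) - 190*48) = (-3017 + (4 - 43/2))/((-8660 - 5934) - 9120) = (-3017 - 35/2)/(-14594 - 9120) = -6069/2/(-23714) = -6069/2*(-1/23714) = 6069/47428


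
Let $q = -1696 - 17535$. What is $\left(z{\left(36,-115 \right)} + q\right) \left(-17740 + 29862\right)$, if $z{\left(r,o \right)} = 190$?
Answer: $-230815002$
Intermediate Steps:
$q = -19231$
$\left(z{\left(36,-115 \right)} + q\right) \left(-17740 + 29862\right) = \left(190 - 19231\right) \left(-17740 + 29862\right) = \left(-19041\right) 12122 = -230815002$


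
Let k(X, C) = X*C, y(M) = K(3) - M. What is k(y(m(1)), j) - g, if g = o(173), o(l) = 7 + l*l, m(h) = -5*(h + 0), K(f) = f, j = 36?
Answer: -29648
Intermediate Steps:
m(h) = -5*h
o(l) = 7 + l²
y(M) = 3 - M
k(X, C) = C*X
g = 29936 (g = 7 + 173² = 7 + 29929 = 29936)
k(y(m(1)), j) - g = 36*(3 - (-5)) - 1*29936 = 36*(3 - 1*(-5)) - 29936 = 36*(3 + 5) - 29936 = 36*8 - 29936 = 288 - 29936 = -29648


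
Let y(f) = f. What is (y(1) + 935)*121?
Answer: 113256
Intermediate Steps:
(y(1) + 935)*121 = (1 + 935)*121 = 936*121 = 113256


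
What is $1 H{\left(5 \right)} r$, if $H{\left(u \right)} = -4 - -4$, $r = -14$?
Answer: $0$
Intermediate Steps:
$H{\left(u \right)} = 0$ ($H{\left(u \right)} = -4 + 4 = 0$)
$1 H{\left(5 \right)} r = 1 \cdot 0 \left(-14\right) = 0 \left(-14\right) = 0$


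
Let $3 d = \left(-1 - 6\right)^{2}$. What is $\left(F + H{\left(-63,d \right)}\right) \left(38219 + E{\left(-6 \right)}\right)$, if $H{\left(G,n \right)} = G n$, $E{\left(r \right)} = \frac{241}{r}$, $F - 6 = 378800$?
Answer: $\frac{86538510721}{6} \approx 1.4423 \cdot 10^{10}$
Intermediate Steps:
$F = 378806$ ($F = 6 + 378800 = 378806$)
$d = \frac{49}{3}$ ($d = \frac{\left(-1 - 6\right)^{2}}{3} = \frac{\left(-7\right)^{2}}{3} = \frac{1}{3} \cdot 49 = \frac{49}{3} \approx 16.333$)
$\left(F + H{\left(-63,d \right)}\right) \left(38219 + E{\left(-6 \right)}\right) = \left(378806 - 1029\right) \left(38219 + \frac{241}{-6}\right) = \left(378806 - 1029\right) \left(38219 + 241 \left(- \frac{1}{6}\right)\right) = 377777 \left(38219 - \frac{241}{6}\right) = 377777 \cdot \frac{229073}{6} = \frac{86538510721}{6}$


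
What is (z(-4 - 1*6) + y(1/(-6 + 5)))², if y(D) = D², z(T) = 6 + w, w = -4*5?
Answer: 169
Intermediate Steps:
w = -20
z(T) = -14 (z(T) = 6 - 20 = -14)
(z(-4 - 1*6) + y(1/(-6 + 5)))² = (-14 + (1/(-6 + 5))²)² = (-14 + (1/(-1))²)² = (-14 + (-1)²)² = (-14 + 1)² = (-13)² = 169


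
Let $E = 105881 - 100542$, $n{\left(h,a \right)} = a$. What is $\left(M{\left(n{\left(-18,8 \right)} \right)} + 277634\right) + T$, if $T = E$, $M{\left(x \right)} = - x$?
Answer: $282965$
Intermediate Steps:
$E = 5339$
$T = 5339$
$\left(M{\left(n{\left(-18,8 \right)} \right)} + 277634\right) + T = \left(\left(-1\right) 8 + 277634\right) + 5339 = \left(-8 + 277634\right) + 5339 = 277626 + 5339 = 282965$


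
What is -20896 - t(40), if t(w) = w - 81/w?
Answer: -837359/40 ≈ -20934.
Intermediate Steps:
-20896 - t(40) = -20896 - (40 - 81/40) = -20896 - 1*1519/40 = -20896 - 1519/40 = -837359/40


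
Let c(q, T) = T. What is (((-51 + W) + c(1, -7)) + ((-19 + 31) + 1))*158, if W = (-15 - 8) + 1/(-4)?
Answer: -21567/2 ≈ -10784.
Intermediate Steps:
W = -93/4 (W = -23 + 1*(-¼) = -23 - ¼ = -93/4 ≈ -23.250)
(((-51 + W) + c(1, -7)) + ((-19 + 31) + 1))*158 = (((-51 - 93/4) - 7) + ((-19 + 31) + 1))*158 = ((-297/4 - 7) + (12 + 1))*158 = (-325/4 + 13)*158 = -273/4*158 = -21567/2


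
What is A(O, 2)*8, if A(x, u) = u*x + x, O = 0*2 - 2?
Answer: -48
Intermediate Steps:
O = -2 (O = 0 - 2 = -2)
A(x, u) = x + u*x
A(O, 2)*8 = -2*(1 + 2)*8 = -2*3*8 = -6*8 = -48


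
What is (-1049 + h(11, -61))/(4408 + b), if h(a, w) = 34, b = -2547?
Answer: -1015/1861 ≈ -0.54541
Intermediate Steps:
(-1049 + h(11, -61))/(4408 + b) = (-1049 + 34)/(4408 - 2547) = -1015/1861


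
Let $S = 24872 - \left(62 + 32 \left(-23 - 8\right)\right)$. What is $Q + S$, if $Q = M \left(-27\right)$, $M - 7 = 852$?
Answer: $2609$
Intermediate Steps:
$M = 859$ ($M = 7 + 852 = 859$)
$Q = -23193$ ($Q = 859 \left(-27\right) = -23193$)
$S = 25802$ ($S = 24872 - \left(62 + 32 \left(-23 - 8\right)\right) = 24872 - \left(62 + 32 \left(-31\right)\right) = 24872 - \left(62 - 992\right) = 24872 - -930 = 24872 + 930 = 25802$)
$Q + S = -23193 + 25802 = 2609$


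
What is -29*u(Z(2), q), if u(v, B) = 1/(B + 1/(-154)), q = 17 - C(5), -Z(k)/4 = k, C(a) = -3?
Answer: -4466/3079 ≈ -1.4505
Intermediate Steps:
Z(k) = -4*k
q = 20 (q = 17 - 1*(-3) = 17 + 3 = 20)
u(v, B) = 1/(-1/154 + B) (u(v, B) = 1/(B - 1/154) = 1/(-1/154 + B))
-29*u(Z(2), q) = -4466/(-1 + 154*20) = -4466/(-1 + 3080) = -4466/3079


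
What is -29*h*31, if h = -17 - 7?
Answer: 21576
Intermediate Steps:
h = -24
-29*h*31 = -29*(-24)*31 = 696*31 = 21576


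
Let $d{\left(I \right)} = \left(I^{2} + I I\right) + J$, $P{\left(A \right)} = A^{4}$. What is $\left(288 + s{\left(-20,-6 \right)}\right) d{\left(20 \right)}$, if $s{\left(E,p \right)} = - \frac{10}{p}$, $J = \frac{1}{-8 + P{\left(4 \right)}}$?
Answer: $\frac{172410469}{744} \approx 2.3173 \cdot 10^{5}$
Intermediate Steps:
$J = \frac{1}{248}$ ($J = \frac{1}{-8 + 4^{4}} = \frac{1}{-8 + 256} = \frac{1}{248} \approx 0.0040323$)
$d{\left(I \right)} = \frac{1}{248} + 2 I^{2}$ ($d{\left(I \right)} = \left(I^{2} + I I\right) + \frac{1}{248} = \left(I^{2} + I^{2}\right) + \frac{1}{248} = 2 I^{2} + \frac{1}{248} = \frac{1}{248} + 2 I^{2}$)
$\left(288 + s{\left(-20,-6 \right)}\right) d{\left(20 \right)} = \left(288 - \frac{10}{-6}\right) \left(\frac{1}{248} + 2 \cdot 20^{2}\right) = \left(288 - - \frac{5}{3}\right) \left(\frac{1}{248} + 2 \cdot 400\right) = \left(288 + \frac{5}{3}\right) \left(\frac{1}{248} + 800\right) = \frac{869}{3} \cdot \frac{198401}{248} = \frac{172410469}{744}$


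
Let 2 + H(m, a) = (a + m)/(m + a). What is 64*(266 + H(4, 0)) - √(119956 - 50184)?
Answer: 16960 - 2*√17443 ≈ 16696.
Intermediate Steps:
H(m, a) = -1 (H(m, a) = -2 + (a + m)/(m + a) = -2 + (a + m)/(a + m) = -2 + 1 = -1)
64*(266 + H(4, 0)) - √(119956 - 50184) = 64*(266 - 1) - √(119956 - 50184) = 64*265 - √69772 = 16960 - 2*√17443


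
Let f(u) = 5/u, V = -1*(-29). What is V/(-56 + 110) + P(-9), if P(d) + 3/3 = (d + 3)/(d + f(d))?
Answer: 383/2322 ≈ 0.16494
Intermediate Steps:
V = 29
P(d) = -1 + (3 + d)/(d + 5/d) (P(d) = -1 + (d + 3)/(d + 5/d) = -1 + (3 + d)/(d + 5/d))
V/(-56 + 110) + P(-9) = 29/(-56 + 110) + (-5 + 3*(-9))/(5 + (-9)²) = 29/54 + (-5 - 27)/(5 + 81) = 29*(1/54) - 32/86 = 29/54 + (1/86)*(-32) = 29/54 - 16/43 = 383/2322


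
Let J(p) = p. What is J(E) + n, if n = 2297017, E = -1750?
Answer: 2295267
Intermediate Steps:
J(E) + n = -1750 + 2297017 = 2295267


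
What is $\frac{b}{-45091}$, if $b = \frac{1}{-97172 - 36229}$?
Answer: $\frac{1}{6015184491} \approx 1.6625 \cdot 10^{-10}$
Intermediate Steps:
$b = - \frac{1}{133401}$ ($b = \frac{1}{-133401} = - \frac{1}{133401} \approx -7.4962 \cdot 10^{-6}$)
$\frac{b}{-45091} = - \frac{1}{133401 \left(-45091\right)} = \left(- \frac{1}{133401}\right) \left(- \frac{1}{45091}\right) = \frac{1}{6015184491}$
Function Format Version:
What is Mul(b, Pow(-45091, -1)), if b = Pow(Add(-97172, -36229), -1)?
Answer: Rational(1, 6015184491) ≈ 1.6625e-10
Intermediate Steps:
b = Rational(-1, 133401) (b = Pow(-133401, -1) = Rational(-1, 133401) ≈ -7.4962e-6)
Mul(b, Pow(-45091, -1)) = Mul(Rational(-1, 133401), Pow(-45091, -1)) = Mul(Rational(-1, 133401), Rational(-1, 45091)) = Rational(1, 6015184491)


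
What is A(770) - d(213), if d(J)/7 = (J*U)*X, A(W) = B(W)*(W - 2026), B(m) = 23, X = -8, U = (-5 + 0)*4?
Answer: -267448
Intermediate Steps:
U = -20 (U = -5*4 = -20)
A(W) = -46598 + 23*W (A(W) = 23*(W - 2026) = 23*(-2026 + W) = -46598 + 23*W)
d(J) = 1120*J (d(J) = 7*((J*(-20))*(-8)) = 7*(-20*J*(-8)) = 7*(160*J) = 1120*J)
A(770) - d(213) = (-46598 + 23*770) - 1120*213 = (-46598 + 17710) - 1*238560 = -28888 - 238560 = -267448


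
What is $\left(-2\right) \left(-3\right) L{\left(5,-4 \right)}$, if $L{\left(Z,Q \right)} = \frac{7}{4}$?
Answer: $\frac{21}{2} \approx 10.5$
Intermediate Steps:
$L{\left(Z,Q \right)} = \frac{7}{4}$ ($L{\left(Z,Q \right)} = 7 \cdot \frac{1}{4} = \frac{7}{4}$)
$\left(-2\right) \left(-3\right) L{\left(5,-4 \right)} = \left(-2\right) \left(-3\right) \frac{7}{4} = 6 \cdot \frac{7}{4} = \frac{21}{2}$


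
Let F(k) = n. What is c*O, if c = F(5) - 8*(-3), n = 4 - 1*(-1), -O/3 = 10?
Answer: -870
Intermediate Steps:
O = -30 (O = -3*10 = -30)
n = 5 (n = 4 + 1 = 5)
F(k) = 5
c = 29 (c = 5 - 8*(-3) = 5 + 24 = 29)
c*O = 29*(-30) = -870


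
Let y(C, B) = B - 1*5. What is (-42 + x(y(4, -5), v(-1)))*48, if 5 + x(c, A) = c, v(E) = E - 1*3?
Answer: -2736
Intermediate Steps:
y(C, B) = -5 + B (y(C, B) = B - 5 = -5 + B)
v(E) = -3 + E (v(E) = E - 3 = -3 + E)
x(c, A) = -5 + c
(-42 + x(y(4, -5), v(-1)))*48 = (-42 + (-5 + (-5 - 5)))*48 = (-42 + (-5 - 10))*48 = (-42 - 15)*48 = -57*48 = -2736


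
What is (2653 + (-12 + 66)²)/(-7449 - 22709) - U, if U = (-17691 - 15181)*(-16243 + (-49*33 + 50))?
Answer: -17656010756129/30158 ≈ -5.8545e+8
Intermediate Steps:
U = 585450320 (U = -32872*(-16243 + (-1617 + 50)) = -32872*(-16243 - 1567) = -32872*(-17810) = 585450320)
(2653 + (-12 + 66)²)/(-7449 - 22709) - U = (2653 + (-12 + 66)²)/(-7449 - 22709) - 1*585450320 = (2653 + 54²)/(-30158) - 585450320 = (2653 + 2916)*(-1/30158) - 585450320 = 5569*(-1/30158) - 585450320 = -5569/30158 - 585450320 = -17656010756129/30158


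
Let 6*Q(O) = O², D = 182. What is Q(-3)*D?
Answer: 273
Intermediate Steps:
Q(O) = O²/6
Q(-3)*D = ((⅙)*(-3)²)*182 = ((⅙)*9)*182 = (3/2)*182 = 273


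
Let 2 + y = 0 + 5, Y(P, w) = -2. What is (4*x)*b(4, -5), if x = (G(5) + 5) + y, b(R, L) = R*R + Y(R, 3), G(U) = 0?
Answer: 448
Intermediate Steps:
y = 3 (y = -2 + (0 + 5) = -2 + 5 = 3)
b(R, L) = -2 + R² (b(R, L) = R*R - 2 = R² - 2 = -2 + R²)
x = 8 (x = (0 + 5) + 3 = 5 + 3 = 8)
(4*x)*b(4, -5) = (4*8)*(-2 + 4²) = 32*(-2 + 16) = 32*14 = 448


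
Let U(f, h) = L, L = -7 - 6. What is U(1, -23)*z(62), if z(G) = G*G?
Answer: -49972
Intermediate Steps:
L = -13
U(f, h) = -13
z(G) = G**2
U(1, -23)*z(62) = -13*62**2 = -13*3844 = -49972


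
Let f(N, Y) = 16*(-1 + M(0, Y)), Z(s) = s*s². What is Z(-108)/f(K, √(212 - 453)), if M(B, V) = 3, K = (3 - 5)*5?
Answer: -39366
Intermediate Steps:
K = -10 (K = -2*5 = -10)
Z(s) = s³
f(N, Y) = 32 (f(N, Y) = 16*(-1 + 3) = 16*2 = 32)
Z(-108)/f(K, √(212 - 453)) = (-108)³/32 = -1259712*1/32 = -39366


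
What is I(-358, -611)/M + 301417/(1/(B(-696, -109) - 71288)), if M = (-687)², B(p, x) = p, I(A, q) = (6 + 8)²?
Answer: -10240406413574636/471969 ≈ -2.1697e+10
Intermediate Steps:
I(A, q) = 196 (I(A, q) = 14² = 196)
M = 471969
I(-358, -611)/M + 301417/(1/(B(-696, -109) - 71288)) = 196/471969 + 301417/(1/(-696 - 71288)) = 196*(1/471969) + 301417/(1/(-71984)) = 196/471969 + 301417/(-1/71984) = 196/471969 + 301417*(-71984) = 196/471969 - 21697201328 = -10240406413574636/471969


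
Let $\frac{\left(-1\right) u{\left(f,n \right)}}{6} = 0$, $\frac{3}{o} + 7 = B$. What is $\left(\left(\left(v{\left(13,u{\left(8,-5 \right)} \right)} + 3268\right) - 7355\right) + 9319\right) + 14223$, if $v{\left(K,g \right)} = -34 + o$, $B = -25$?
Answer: $\frac{621469}{32} \approx 19421.0$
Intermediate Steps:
$o = - \frac{3}{32}$ ($o = \frac{3}{-7 - 25} = \frac{3}{-32} = 3 \left(- \frac{1}{32}\right) = - \frac{3}{32} \approx -0.09375$)
$u{\left(f,n \right)} = 0$ ($u{\left(f,n \right)} = \left(-6\right) 0 = 0$)
$v{\left(K,g \right)} = - \frac{1091}{32}$ ($v{\left(K,g \right)} = -34 - \frac{3}{32} = - \frac{1091}{32}$)
$\left(\left(\left(v{\left(13,u{\left(8,-5 \right)} \right)} + 3268\right) - 7355\right) + 9319\right) + 14223 = \left(\left(\left(- \frac{1091}{32} + 3268\right) - 7355\right) + 9319\right) + 14223 = \left(\left(\frac{103485}{32} - 7355\right) + 9319\right) + 14223 = \left(- \frac{131875}{32} + 9319\right) + 14223 = \frac{166333}{32} + 14223 = \frac{621469}{32}$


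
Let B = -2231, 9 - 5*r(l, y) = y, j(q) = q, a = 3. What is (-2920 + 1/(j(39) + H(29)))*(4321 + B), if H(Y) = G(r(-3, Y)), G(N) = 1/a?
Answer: -360062065/59 ≈ -6.1027e+6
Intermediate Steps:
r(l, y) = 9/5 - y/5
G(N) = ⅓ (G(N) = 1/3 = ⅓)
H(Y) = ⅓
(-2920 + 1/(j(39) + H(29)))*(4321 + B) = (-2920 + 1/(39 + ⅓))*(4321 - 2231) = (-2920 + 1/(118/3))*2090 = (-2920 + 3/118)*2090 = -344557/118*2090 = -360062065/59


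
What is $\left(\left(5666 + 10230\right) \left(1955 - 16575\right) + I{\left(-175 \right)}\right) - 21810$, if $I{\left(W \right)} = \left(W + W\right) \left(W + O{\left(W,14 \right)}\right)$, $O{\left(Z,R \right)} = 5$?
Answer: $-232361830$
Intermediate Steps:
$I{\left(W \right)} = 2 W \left(5 + W\right)$ ($I{\left(W \right)} = \left(W + W\right) \left(W + 5\right) = 2 W \left(5 + W\right)$)
$\left(\left(5666 + 10230\right) \left(1955 - 16575\right) + I{\left(-175 \right)}\right) - 21810 = \left(\left(5666 + 10230\right) \left(1955 - 16575\right) + 2 \left(-175\right) \left(5 - 175\right)\right) - 21810 = \left(15896 \left(-14620\right) + 2 \left(-175\right) \left(-170\right)\right) - 21810 = \left(-232399520 + 59500\right) - 21810 = -232340020 - 21810 = -232361830$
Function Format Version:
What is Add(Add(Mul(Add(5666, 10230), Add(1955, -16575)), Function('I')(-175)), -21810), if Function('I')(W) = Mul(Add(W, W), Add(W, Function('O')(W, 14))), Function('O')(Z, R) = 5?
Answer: -232361830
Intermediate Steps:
Function('I')(W) = Mul(2, W, Add(5, W)) (Function('I')(W) = Mul(Add(W, W), Add(W, 5)) = Mul(Mul(2, W), Add(5, W)) = Mul(2, W, Add(5, W)))
Add(Add(Mul(Add(5666, 10230), Add(1955, -16575)), Function('I')(-175)), -21810) = Add(Add(Mul(Add(5666, 10230), Add(1955, -16575)), Mul(2, -175, Add(5, -175))), -21810) = Add(Add(Mul(15896, -14620), Mul(2, -175, -170)), -21810) = Add(Add(-232399520, 59500), -21810) = Add(-232340020, -21810) = -232361830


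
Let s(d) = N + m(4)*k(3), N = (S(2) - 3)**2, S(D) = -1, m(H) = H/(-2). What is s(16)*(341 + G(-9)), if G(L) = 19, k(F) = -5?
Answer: 9360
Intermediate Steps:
m(H) = -H/2 (m(H) = H*(-1/2) = -H/2)
N = 16 (N = (-1 - 3)**2 = (-4)**2 = 16)
s(d) = 26 (s(d) = 16 - 1/2*4*(-5) = 16 - 2*(-5) = 16 + 10 = 26)
s(16)*(341 + G(-9)) = 26*(341 + 19) = 26*360 = 9360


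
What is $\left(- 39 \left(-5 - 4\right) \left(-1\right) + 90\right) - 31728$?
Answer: $-31989$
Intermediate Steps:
$\left(- 39 \left(-5 - 4\right) \left(-1\right) + 90\right) - 31728 = \left(- 39 \left(\left(-9\right) \left(-1\right)\right) + 90\right) - 31728 = \left(\left(-39\right) 9 + 90\right) - 31728 = \left(-351 + 90\right) - 31728 = -261 - 31728 = -31989$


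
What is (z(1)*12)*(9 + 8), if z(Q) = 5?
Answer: 1020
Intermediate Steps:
(z(1)*12)*(9 + 8) = (5*12)*(9 + 8) = 60*17 = 1020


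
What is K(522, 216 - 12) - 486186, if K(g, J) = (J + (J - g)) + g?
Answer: -485778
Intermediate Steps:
K(g, J) = 2*J (K(g, J) = (-g + 2*J) + g = 2*J)
K(522, 216 - 12) - 486186 = 2*(216 - 12) - 486186 = 2*204 - 486186 = 408 - 486186 = -485778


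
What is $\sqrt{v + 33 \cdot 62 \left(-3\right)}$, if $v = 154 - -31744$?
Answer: $4 \sqrt{1610} \approx 160.5$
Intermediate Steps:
$v = 31898$ ($v = 154 + 31744 = 31898$)
$\sqrt{v + 33 \cdot 62 \left(-3\right)} = \sqrt{31898 + 33 \cdot 62 \left(-3\right)} = \sqrt{31898 + 2046 \left(-3\right)} = \sqrt{31898 - 6138} = \sqrt{25760} = 4 \sqrt{1610}$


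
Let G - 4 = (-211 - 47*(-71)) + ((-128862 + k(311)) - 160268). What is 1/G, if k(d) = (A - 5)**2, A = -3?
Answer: -1/285936 ≈ -3.4973e-6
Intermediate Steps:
k(d) = 64 (k(d) = (-3 - 5)**2 = (-8)**2 = 64)
G = -285936 (G = 4 + ((-211 - 47*(-71)) + ((-128862 + 64) - 160268)) = 4 + ((-211 + 3337) + (-128798 - 160268)) = 4 + (3126 - 289066) = 4 - 285940 = -285936)
1/G = 1/(-285936) = -1/285936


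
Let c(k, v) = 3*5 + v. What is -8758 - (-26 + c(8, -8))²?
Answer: -9119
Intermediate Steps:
c(k, v) = 15 + v
-8758 - (-26 + c(8, -8))² = -8758 - (-26 + (15 - 8))² = -8758 - (-26 + 7)² = -8758 - 1*(-19)² = -8758 - 1*361 = -8758 - 361 = -9119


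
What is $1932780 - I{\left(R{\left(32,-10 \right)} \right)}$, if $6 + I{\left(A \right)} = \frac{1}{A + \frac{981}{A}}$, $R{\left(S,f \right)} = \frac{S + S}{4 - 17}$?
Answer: $\frac{328351350442}{169885} \approx 1.9328 \cdot 10^{6}$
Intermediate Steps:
$R{\left(S,f \right)} = - \frac{2 S}{13}$ ($R{\left(S,f \right)} = \frac{2 S}{-13} = 2 S \left(- \frac{1}{13}\right) = - \frac{2 S}{13}$)
$I{\left(A \right)} = -6 + \frac{1}{A + \frac{981}{A}}$
$1932780 - I{\left(R{\left(32,-10 \right)} \right)} = 1932780 - \frac{-5886 - \frac{64}{13} - 6 \left(\left(- \frac{2}{13}\right) 32\right)^{2}}{981 + \left(\left(- \frac{2}{13}\right) 32\right)^{2}} = 1932780 - \frac{-5886 - \frac{64}{13} - 6 \left(- \frac{64}{13}\right)^{2}}{981 + \left(- \frac{64}{13}\right)^{2}} = 1932780 - \frac{-5886 - \frac{64}{13} - \frac{24576}{169}}{981 + \frac{4096}{169}} = 1932780 - \frac{-5886 - \frac{64}{13} - \frac{24576}{169}}{\frac{169885}{169}} = 1932780 - \frac{169}{169885} \left(- \frac{1020142}{169}\right) = 1932780 - - \frac{1020142}{169885} = 1932780 + \frac{1020142}{169885} = \frac{328351350442}{169885}$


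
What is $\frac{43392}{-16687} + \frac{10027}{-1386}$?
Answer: $- \frac{20678351}{2102562} \approx -9.8348$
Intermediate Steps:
$\frac{43392}{-16687} + \frac{10027}{-1386} = 43392 \left(- \frac{1}{16687}\right) + 10027 \left(- \frac{1}{1386}\right) = - \frac{43392}{16687} - \frac{10027}{1386} = - \frac{20678351}{2102562}$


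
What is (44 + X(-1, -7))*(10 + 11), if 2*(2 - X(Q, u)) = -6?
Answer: 1029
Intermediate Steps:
X(Q, u) = 5 (X(Q, u) = 2 - ½*(-6) = 2 + 3 = 5)
(44 + X(-1, -7))*(10 + 11) = (44 + 5)*(10 + 11) = 49*21 = 1029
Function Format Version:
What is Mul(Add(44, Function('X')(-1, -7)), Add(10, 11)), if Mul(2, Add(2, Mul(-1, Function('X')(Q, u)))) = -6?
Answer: 1029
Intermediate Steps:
Function('X')(Q, u) = 5 (Function('X')(Q, u) = Add(2, Mul(Rational(-1, 2), -6)) = Add(2, 3) = 5)
Mul(Add(44, Function('X')(-1, -7)), Add(10, 11)) = Mul(Add(44, 5), Add(10, 11)) = Mul(49, 21) = 1029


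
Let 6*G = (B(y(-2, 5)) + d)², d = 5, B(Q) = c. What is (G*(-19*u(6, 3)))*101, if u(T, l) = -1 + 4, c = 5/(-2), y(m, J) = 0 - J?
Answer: -47975/8 ≈ -5996.9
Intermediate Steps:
y(m, J) = -J
c = -5/2 (c = 5*(-½) = -5/2 ≈ -2.5000)
B(Q) = -5/2
u(T, l) = 3
G = 25/24 (G = (-5/2 + 5)²/6 = (5/2)²/6 = (⅙)*(25/4) = 25/24 ≈ 1.0417)
(G*(-19*u(6, 3)))*101 = (25*(-19*3)/24)*101 = ((25/24)*(-57))*101 = -475/8*101 = -47975/8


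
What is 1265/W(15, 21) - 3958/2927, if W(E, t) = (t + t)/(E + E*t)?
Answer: 203618319/20489 ≈ 9937.9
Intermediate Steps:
W(E, t) = 2*t/(E + E*t) (W(E, t) = (2*t)/(E + E*t) = 2*t/(E + E*t))
1265/W(15, 21) - 3958/2927 = 1265/((2*21/(15*(1 + 21)))) - 3958/2927 = 1265/((2*21*(1/15)/22)) - 3958*1/2927 = 1265/((2*21*(1/15)*(1/22))) - 3958/2927 = 1265/(7/55) - 3958/2927 = 1265*(55/7) - 3958/2927 = 69575/7 - 3958/2927 = 203618319/20489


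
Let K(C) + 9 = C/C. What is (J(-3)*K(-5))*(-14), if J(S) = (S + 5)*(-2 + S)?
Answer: -1120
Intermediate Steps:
K(C) = -8 (K(C) = -9 + C/C = -9 + 1 = -8)
J(S) = (-2 + S)*(5 + S) (J(S) = (5 + S)*(-2 + S) = (-2 + S)*(5 + S))
(J(-3)*K(-5))*(-14) = ((-10 + (-3)² + 3*(-3))*(-8))*(-14) = ((-10 + 9 - 9)*(-8))*(-14) = -10*(-8)*(-14) = 80*(-14) = -1120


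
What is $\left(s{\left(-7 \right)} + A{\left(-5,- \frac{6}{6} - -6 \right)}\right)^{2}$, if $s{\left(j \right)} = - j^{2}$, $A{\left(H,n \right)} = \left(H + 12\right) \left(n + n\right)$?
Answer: $441$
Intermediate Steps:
$A{\left(H,n \right)} = 2 n \left(12 + H\right)$ ($A{\left(H,n \right)} = \left(12 + H\right) 2 n = 2 n \left(12 + H\right)$)
$\left(s{\left(-7 \right)} + A{\left(-5,- \frac{6}{6} - -6 \right)}\right)^{2} = \left(- \left(-7\right)^{2} + 2 \left(- \frac{6}{6} - -6\right) \left(12 - 5\right)\right)^{2} = \left(\left(-1\right) 49 + 2 \left(\left(-6\right) \frac{1}{6} + 6\right) 7\right)^{2} = \left(-49 + 2 \left(-1 + 6\right) 7\right)^{2} = \left(-49 + 2 \cdot 5 \cdot 7\right)^{2} = \left(-49 + 70\right)^{2} = 21^{2} = 441$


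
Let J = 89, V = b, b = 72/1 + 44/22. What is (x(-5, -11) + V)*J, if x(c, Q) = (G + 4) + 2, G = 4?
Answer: 7476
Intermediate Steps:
x(c, Q) = 10 (x(c, Q) = (4 + 4) + 2 = 8 + 2 = 10)
b = 74 (b = 72*1 + 44*(1/22) = 72 + 2 = 74)
V = 74
(x(-5, -11) + V)*J = (10 + 74)*89 = 84*89 = 7476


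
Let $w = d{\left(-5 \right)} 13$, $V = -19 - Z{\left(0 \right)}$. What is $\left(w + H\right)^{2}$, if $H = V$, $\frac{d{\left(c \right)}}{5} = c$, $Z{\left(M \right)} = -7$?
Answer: $113569$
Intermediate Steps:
$d{\left(c \right)} = 5 c$
$V = -12$ ($V = -19 - -7 = -19 + 7 = -12$)
$w = -325$ ($w = 5 \left(-5\right) 13 = \left(-25\right) 13 = -325$)
$H = -12$
$\left(w + H\right)^{2} = \left(-325 - 12\right)^{2} = \left(-337\right)^{2} = 113569$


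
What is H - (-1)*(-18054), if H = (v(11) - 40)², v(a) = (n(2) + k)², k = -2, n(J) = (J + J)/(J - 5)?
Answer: -1394774/81 ≈ -17219.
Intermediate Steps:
n(J) = 2*J/(-5 + J) (n(J) = (2*J)/(-5 + J) = 2*J/(-5 + J))
v(a) = 100/9 (v(a) = (2*2/(-5 + 2) - 2)² = (2*2/(-3) - 2)² = (2*2*(-⅓) - 2)² = (-4/3 - 2)² = (-10/3)² = 100/9)
H = 67600/81 (H = (100/9 - 40)² = (-260/9)² = 67600/81 ≈ 834.57)
H - (-1)*(-18054) = 67600/81 - (-1)*(-18054) = 67600/81 - 1*18054 = 67600/81 - 18054 = -1394774/81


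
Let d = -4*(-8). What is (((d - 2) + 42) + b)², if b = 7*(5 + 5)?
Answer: 20164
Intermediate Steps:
b = 70 (b = 7*10 = 70)
d = 32
(((d - 2) + 42) + b)² = (((32 - 2) + 42) + 70)² = ((30 + 42) + 70)² = (72 + 70)² = 142² = 20164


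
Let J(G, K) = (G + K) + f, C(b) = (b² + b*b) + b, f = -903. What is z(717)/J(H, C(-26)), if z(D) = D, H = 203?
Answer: 717/626 ≈ 1.1454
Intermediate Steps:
C(b) = b + 2*b² (C(b) = (b² + b²) + b = 2*b² + b = b + 2*b²)
J(G, K) = -903 + G + K (J(G, K) = (G + K) - 903 = -903 + G + K)
z(717)/J(H, C(-26)) = 717/(-903 + 203 - 26*(1 + 2*(-26))) = 717/(-903 + 203 - 26*(1 - 52)) = 717/(-903 + 203 - 26*(-51)) = 717/(-903 + 203 + 1326) = 717/626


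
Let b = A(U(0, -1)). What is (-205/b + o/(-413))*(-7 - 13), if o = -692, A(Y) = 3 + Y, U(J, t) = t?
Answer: 832810/413 ≈ 2016.5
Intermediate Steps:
b = 2 (b = 3 - 1 = 2)
(-205/b + o/(-413))*(-7 - 13) = (-205/2 - 692/(-413))*(-7 - 13) = (-205*½ - 692*(-1/413))*(-20) = (-205/2 + 692/413)*(-20) = -83281/826*(-20) = 832810/413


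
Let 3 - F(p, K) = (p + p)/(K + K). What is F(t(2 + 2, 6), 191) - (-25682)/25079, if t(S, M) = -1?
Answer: 19300608/4790089 ≈ 4.0293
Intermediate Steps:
F(p, K) = 3 - p/K (F(p, K) = 3 - (p + p)/(K + K) = 3 - 2*p/(2*K) = 3 - 2*p*1/(2*K) = 3 - p/K)
F(t(2 + 2, 6), 191) - (-25682)/25079 = (3 - 1*(-1)/191) - (-25682)/25079 = (3 - 1*(-1)*1/191) - (-25682)/25079 = (3 + 1/191) - 1*(-25682/25079) = 574/191 + 25682/25079 = 19300608/4790089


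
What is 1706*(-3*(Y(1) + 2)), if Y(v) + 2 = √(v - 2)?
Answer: -5118*I ≈ -5118.0*I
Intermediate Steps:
Y(v) = -2 + √(-2 + v) (Y(v) = -2 + √(v - 2) = -2 + √(-2 + v))
1706*(-3*(Y(1) + 2)) = 1706*(-3*((-2 + √(-2 + 1)) + 2)) = 1706*(-3*((-2 + √(-1)) + 2)) = 1706*(-3*((-2 + I) + 2)) = 1706*(-3*I) = -5118*I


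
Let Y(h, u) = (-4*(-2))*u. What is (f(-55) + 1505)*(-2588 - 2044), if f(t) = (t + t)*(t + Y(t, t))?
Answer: -259183560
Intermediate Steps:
Y(h, u) = 8*u
f(t) = 18*t**2 (f(t) = (t + t)*(t + 8*t) = (2*t)*(9*t) = 18*t**2)
(f(-55) + 1505)*(-2588 - 2044) = (18*(-55)**2 + 1505)*(-2588 - 2044) = (18*3025 + 1505)*(-4632) = (54450 + 1505)*(-4632) = 55955*(-4632) = -259183560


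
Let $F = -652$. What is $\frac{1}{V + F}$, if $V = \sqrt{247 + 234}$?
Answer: $- \frac{652}{424623} - \frac{\sqrt{481}}{424623} \approx -0.0015871$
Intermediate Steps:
$V = \sqrt{481} \approx 21.932$
$\frac{1}{V + F} = \frac{1}{\sqrt{481} - 652} = \frac{1}{-652 + \sqrt{481}}$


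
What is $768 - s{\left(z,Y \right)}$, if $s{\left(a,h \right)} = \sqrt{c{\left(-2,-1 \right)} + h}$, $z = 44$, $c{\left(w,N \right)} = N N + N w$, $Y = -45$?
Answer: $768 - i \sqrt{42} \approx 768.0 - 6.4807 i$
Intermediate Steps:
$c{\left(w,N \right)} = N^{2} + N w$
$s{\left(a,h \right)} = \sqrt{3 + h}$ ($s{\left(a,h \right)} = \sqrt{- (-1 - 2) + h} = \sqrt{\left(-1\right) \left(-3\right) + h} = \sqrt{3 + h}$)
$768 - s{\left(z,Y \right)} = 768 - \sqrt{3 - 45} = 768 - \sqrt{-42} = 768 - i \sqrt{42}$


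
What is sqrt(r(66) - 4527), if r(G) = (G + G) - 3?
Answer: I*sqrt(4398) ≈ 66.317*I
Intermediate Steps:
r(G) = -3 + 2*G (r(G) = 2*G - 3 = -3 + 2*G)
sqrt(r(66) - 4527) = sqrt((-3 + 2*66) - 4527) = sqrt((-3 + 132) - 4527) = sqrt(129 - 4527) = sqrt(-4398) = I*sqrt(4398)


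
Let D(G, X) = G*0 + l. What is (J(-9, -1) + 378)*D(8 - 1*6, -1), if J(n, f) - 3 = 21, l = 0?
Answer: 0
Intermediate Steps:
J(n, f) = 24 (J(n, f) = 3 + 21 = 24)
D(G, X) = 0 (D(G, X) = G*0 + 0 = 0 + 0 = 0)
(J(-9, -1) + 378)*D(8 - 1*6, -1) = (24 + 378)*0 = 402*0 = 0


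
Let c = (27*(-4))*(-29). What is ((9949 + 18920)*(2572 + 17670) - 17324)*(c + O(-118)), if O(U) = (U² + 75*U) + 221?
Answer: 4924308803898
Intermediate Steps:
c = 3132 (c = -108*(-29) = 3132)
O(U) = 221 + U² + 75*U
((9949 + 18920)*(2572 + 17670) - 17324)*(c + O(-118)) = ((9949 + 18920)*(2572 + 17670) - 17324)*(3132 + (221 + (-118)² + 75*(-118))) = (28869*20242 - 17324)*(3132 + (221 + 13924 - 8850)) = (584366298 - 17324)*(3132 + 5295) = 584348974*8427 = 4924308803898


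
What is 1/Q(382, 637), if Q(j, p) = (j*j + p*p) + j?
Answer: 1/552075 ≈ 1.8113e-6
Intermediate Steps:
Q(j, p) = j + j² + p² (Q(j, p) = (j² + p²) + j = j + j² + p²)
1/Q(382, 637) = 1/(382 + 382² + 637²) = 1/(382 + 145924 + 405769) = 1/552075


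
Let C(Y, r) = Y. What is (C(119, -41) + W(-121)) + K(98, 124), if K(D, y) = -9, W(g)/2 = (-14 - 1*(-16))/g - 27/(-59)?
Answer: 791588/7139 ≈ 110.88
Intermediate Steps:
W(g) = 54/59 + 4/g (W(g) = 2*((-14 - 1*(-16))/g - 27/(-59)) = 2*((-14 + 16)/g - 27*(-1/59)) = 2*(2/g + 27/59) = 2*(27/59 + 2/g) = 54/59 + 4/g)
(C(119, -41) + W(-121)) + K(98, 124) = (119 + (54/59 + 4/(-121))) - 9 = (119 + (54/59 + 4*(-1/121))) - 9 = (119 + (54/59 - 4/121)) - 9 = (119 + 6298/7139) - 9 = 855839/7139 - 9 = 791588/7139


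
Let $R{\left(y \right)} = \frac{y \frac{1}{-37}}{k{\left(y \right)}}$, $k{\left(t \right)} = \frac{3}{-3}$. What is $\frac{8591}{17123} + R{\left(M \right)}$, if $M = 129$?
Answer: $\frac{2526734}{633551} \approx 3.9882$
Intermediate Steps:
$k{\left(t \right)} = -1$ ($k{\left(t \right)} = 3 \left(- \frac{1}{3}\right) = -1$)
$R{\left(y \right)} = \frac{y}{37}$ ($R{\left(y \right)} = \frac{y \frac{1}{-37}}{-1} = y \left(- \frac{1}{37}\right) \left(-1\right) = - \frac{y}{37} \left(-1\right) = \frac{y}{37}$)
$\frac{8591}{17123} + R{\left(M \right)} = \frac{8591}{17123} + \frac{1}{37} \cdot 129 = 8591 \cdot \frac{1}{17123} + \frac{129}{37} = \frac{8591}{17123} + \frac{129}{37} = \frac{2526734}{633551}$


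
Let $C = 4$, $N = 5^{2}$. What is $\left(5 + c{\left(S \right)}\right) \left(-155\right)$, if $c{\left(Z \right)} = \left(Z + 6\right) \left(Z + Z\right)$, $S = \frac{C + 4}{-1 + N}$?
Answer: $- \frac{12865}{9} \approx -1429.4$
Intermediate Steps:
$N = 25$
$S = \frac{1}{3}$ ($S = \frac{4 + 4}{-1 + 25} = \frac{8}{24} = 8 \cdot \frac{1}{24} = \frac{1}{3} \approx 0.33333$)
$c{\left(Z \right)} = 2 Z \left(6 + Z\right)$ ($c{\left(Z \right)} = \left(6 + Z\right) 2 Z = 2 Z \left(6 + Z\right)$)
$\left(5 + c{\left(S \right)}\right) \left(-155\right) = \left(5 + 2 \cdot \frac{1}{3} \left(6 + \frac{1}{3}\right)\right) \left(-155\right) = \left(5 + 2 \cdot \frac{1}{3} \cdot \frac{19}{3}\right) \left(-155\right) = \left(5 + \frac{38}{9}\right) \left(-155\right) = \frac{83}{9} \left(-155\right) = - \frac{12865}{9}$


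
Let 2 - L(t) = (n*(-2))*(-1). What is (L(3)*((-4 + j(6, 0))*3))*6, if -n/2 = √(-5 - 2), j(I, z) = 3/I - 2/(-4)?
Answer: -108 - 216*I*√7 ≈ -108.0 - 571.48*I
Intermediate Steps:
j(I, z) = ½ + 3/I (j(I, z) = 3/I - 2*(-¼) = 3/I + ½ = ½ + 3/I)
n = -2*I*√7 (n = -2*√(-5 - 2) = -2*I*√7 ≈ -5.2915*I)
L(t) = 2 + 4*I*√7 (L(t) = 2 - -2*I*√7*(-2)*(-1) = 2 - 4*I*√7*(-1) = 2 - (-4)*I*√7 = 2 + 4*I*√7)
(L(3)*((-4 + j(6, 0))*3))*6 = ((2 + 4*I*√7)*((-4 + (½)*(6 + 6)/6)*3))*6 = ((2 + 4*I*√7)*((-4 + (½)*(⅙)*12)*3))*6 = ((2 + 4*I*√7)*((-4 + 1)*3))*6 = ((2 + 4*I*√7)*(-3*3))*6 = ((2 + 4*I*√7)*(-9))*6 = (-18 - 36*I*√7)*6 = -108 - 216*I*√7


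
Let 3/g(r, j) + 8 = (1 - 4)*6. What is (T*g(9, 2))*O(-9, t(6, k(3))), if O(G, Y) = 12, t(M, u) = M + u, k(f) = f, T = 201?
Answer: -3618/13 ≈ -278.31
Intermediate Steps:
g(r, j) = -3/26 (g(r, j) = 3/(-8 + (1 - 4)*6) = 3/(-8 - 3*6) = 3/(-8 - 18) = 3/(-26) = 3*(-1/26) = -3/26)
(T*g(9, 2))*O(-9, t(6, k(3))) = (201*(-3/26))*12 = -603/26*12 = -3618/13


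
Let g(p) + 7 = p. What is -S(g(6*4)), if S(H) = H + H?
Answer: -34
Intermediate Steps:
g(p) = -7 + p
S(H) = 2*H
-S(g(6*4)) = -2*(-7 + 6*4) = -2*(-7 + 24) = -2*17 = -1*34 = -34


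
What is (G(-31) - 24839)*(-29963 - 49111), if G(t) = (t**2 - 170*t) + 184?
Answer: 1456859376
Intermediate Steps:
G(t) = 184 + t**2 - 170*t
(G(-31) - 24839)*(-29963 - 49111) = ((184 + (-31)**2 - 170*(-31)) - 24839)*(-29963 - 49111) = ((184 + 961 + 5270) - 24839)*(-79074) = (6415 - 24839)*(-79074) = -18424*(-79074) = 1456859376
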